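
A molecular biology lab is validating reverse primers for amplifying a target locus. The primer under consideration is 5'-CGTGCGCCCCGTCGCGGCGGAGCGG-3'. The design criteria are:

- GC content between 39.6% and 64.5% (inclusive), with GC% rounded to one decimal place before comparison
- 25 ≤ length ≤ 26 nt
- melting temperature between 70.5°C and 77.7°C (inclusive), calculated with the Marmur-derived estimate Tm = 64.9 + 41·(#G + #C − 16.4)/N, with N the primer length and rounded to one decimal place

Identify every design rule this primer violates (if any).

Fails: GC content.

Base counts: A=1, T=2, G=12, C=10 (length 25).
GC content: GC 22/25 = 88.0%, outside 39.6–64.5% ✗
length: length 25 ✓
Tm: Tm = 64.9 + 41·(22 − 16.4)/25 = 74.1°C ✓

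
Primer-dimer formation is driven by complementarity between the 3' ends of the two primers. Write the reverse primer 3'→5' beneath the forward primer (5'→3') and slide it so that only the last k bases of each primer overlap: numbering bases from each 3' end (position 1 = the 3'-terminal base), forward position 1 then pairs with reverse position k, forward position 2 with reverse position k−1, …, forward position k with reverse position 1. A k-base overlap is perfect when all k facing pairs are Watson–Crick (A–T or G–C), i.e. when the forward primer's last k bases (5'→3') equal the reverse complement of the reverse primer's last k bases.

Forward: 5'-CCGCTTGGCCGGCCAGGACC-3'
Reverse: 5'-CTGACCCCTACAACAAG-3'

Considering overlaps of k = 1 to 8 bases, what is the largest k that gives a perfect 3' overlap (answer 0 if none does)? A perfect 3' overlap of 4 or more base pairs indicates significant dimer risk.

Last 8 bases (5'→3') — forward …CCAGGACC, reverse …ACAACAAG.
Reverse complement of the reverse primer's last 8 bases: CTTGTTGT; its first k bases are the reverse complement of the reverse primer's last k bases, so a perfect k-base overlap needs the forward primer's last k bases to equal them.
Comparing (forward last k vs required): k=1: C vs C ✓; k=2: CC vs CT ✗; k=3: ACC vs CTT ✗; k=4: GACC vs CTTG ✗; k=5: GGACC vs CTTGT ✗; k=6: AGGACC vs CTTGTT ✗; k=7: CAGGACC vs CTTGTTG ✗; k=8: CCAGGACC vs CTTGTTGT ✗.
Only k = 1 is perfect, so the longest perfect 3' overlap is 1.

Longest perfect overlap: 1 complementary base pair; below the dimer-risk threshold (threshold 4).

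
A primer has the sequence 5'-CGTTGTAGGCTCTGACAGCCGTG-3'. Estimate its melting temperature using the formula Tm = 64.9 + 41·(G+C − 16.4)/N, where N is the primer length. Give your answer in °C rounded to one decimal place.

Base counts: A=3, T=6, G=8, C=6; G+C = 14, N = 23.
Tm = 64.9 + 41·(14 − 16.4)/23 = 64.9 + -98.40/23 = 60.6°C.

60.6°C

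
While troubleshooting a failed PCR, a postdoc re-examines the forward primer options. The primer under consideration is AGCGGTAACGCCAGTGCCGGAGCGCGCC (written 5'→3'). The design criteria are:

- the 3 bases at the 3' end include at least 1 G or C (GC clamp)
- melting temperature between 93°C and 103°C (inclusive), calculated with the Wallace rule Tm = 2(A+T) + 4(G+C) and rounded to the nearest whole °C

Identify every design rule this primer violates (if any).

Base counts: A=5, T=2, G=11, C=10 (length 28).
GC clamp: 3' end GCC has 3 G/C ✓
Tm: Tm = 2·7 + 4·21 = 98°C ✓

Meets all criteria.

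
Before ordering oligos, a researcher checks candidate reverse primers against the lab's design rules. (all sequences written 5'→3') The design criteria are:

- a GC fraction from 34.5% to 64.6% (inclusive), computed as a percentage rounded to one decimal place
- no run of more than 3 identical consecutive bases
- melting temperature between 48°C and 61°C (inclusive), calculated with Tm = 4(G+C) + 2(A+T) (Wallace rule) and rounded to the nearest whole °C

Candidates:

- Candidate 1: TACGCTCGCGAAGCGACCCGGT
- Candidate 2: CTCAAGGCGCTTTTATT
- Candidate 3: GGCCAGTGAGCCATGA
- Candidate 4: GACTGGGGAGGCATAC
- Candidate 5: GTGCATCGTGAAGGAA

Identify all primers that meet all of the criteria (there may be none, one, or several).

Candidate 3 and Candidate 5.

Candidate 1 (22 nt, A=4 T=3 G=7 C=8): GC 15/22 = 68.2%, outside 34.5–64.6% ✗; longest run = 3 ✓; Tm = 2·7 + 4·15 = 74°C, outside 48–61°C ✗ — fails.
Candidate 2 (17 nt, A=3 T=7 G=3 C=4): GC 7/17 = 41.2% ✓; longest run = 4, exceeds 3 ✗; Tm = 2·10 + 4·7 = 48°C ✓ — fails.
Candidate 3 (16 nt, A=4 T=2 G=6 C=4): GC 10/16 = 62.5% ✓; longest run = 2 ✓; Tm = 2·6 + 4·10 = 52°C ✓ — passes.
Candidate 4 (16 nt, A=4 T=2 G=7 C=3): GC 10/16 = 62.5% ✓; longest run = 4, exceeds 3 ✗; Tm = 2·6 + 4·10 = 52°C ✓ — fails.
Candidate 5 (16 nt, A=5 T=3 G=6 C=2): GC 8/16 = 50.0% ✓; longest run = 2 ✓; Tm = 2·8 + 4·8 = 48°C ✓ — passes.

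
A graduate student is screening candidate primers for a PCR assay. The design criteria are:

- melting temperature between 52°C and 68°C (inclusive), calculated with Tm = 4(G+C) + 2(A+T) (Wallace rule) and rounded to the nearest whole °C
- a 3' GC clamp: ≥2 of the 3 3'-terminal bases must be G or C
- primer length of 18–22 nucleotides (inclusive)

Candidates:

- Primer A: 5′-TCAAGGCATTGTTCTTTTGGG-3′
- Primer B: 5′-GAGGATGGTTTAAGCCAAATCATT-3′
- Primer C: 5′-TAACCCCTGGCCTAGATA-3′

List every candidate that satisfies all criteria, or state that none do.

Primer A only.

Primer A (21 nt, A=3 T=9 G=6 C=3): Tm = 2·12 + 4·9 = 60°C ✓; 3' end GGG has 3 G/C ✓; length 21 ✓ — passes.
Primer B (24 nt, A=8 T=7 G=6 C=3): Tm = 2·15 + 4·9 = 66°C ✓; 3' end ATT has 0 G/C, need ≥2 ✗; length 24, outside 18–22 ✗ — fails.
Primer C (18 nt, A=5 T=4 G=3 C=6): Tm = 2·9 + 4·9 = 54°C ✓; 3' end ATA has 0 G/C, need ≥2 ✗; length 18 ✓ — fails.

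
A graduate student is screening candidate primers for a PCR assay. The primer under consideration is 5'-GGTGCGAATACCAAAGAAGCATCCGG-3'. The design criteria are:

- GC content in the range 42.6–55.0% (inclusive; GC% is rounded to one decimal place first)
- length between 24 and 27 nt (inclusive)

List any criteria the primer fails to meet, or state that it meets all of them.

Meets all criteria.

Base counts: A=9, T=3, G=8, C=6 (length 26).
GC content: GC 14/26 = 53.8% ✓
length: length 26 ✓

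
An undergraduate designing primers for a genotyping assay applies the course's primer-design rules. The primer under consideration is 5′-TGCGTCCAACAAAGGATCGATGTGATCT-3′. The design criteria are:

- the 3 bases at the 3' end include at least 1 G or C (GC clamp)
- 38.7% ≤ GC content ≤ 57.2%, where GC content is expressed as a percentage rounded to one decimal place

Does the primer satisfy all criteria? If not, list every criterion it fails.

Base counts: A=8, T=7, G=7, C=6 (length 28).
GC clamp: 3' end TCT has 1 G/C ✓
GC content: GC 13/28 = 46.4% ✓

Meets all criteria.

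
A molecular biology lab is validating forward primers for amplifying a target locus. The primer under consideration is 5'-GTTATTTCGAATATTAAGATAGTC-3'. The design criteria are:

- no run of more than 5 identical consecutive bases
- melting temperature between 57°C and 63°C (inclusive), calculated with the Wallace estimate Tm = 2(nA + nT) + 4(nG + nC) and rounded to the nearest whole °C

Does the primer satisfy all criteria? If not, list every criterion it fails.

Base counts: A=8, T=10, G=4, C=2 (length 24).
homopolymer run: longest run = 3 ✓
Tm: Tm = 2·18 + 4·6 = 60°C ✓

Meets all criteria.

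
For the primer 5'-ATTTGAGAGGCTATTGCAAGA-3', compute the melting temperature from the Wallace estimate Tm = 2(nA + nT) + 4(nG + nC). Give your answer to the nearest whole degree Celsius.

Base counts: A=7, T=6, G=6, C=2 (length 21).
Tm = 2·(7+6) + 4·(6+2) = 2·13 + 4·8 = 26 + 32 = 58°C.

58°C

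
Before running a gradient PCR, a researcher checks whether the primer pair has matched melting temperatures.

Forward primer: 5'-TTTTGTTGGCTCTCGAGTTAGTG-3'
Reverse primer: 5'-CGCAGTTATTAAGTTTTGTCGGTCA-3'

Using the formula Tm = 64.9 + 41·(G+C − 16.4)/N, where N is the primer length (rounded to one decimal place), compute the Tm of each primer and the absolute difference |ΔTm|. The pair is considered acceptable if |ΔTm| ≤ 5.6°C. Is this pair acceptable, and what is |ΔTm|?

|ΔTm| = 0.9°C; the pair is acceptable.

Forward: G+C = 10, N = 23 → Tm = 64.9 + 41·(10 − 16.4)/23 = 53.5°C.
Reverse: G+C = 10, N = 25 → Tm = 64.9 + 41·(10 − 16.4)/25 = 54.4°C.
|ΔTm| = |53.5 − 54.4| = 0.9°C, ≤ 5.6°C.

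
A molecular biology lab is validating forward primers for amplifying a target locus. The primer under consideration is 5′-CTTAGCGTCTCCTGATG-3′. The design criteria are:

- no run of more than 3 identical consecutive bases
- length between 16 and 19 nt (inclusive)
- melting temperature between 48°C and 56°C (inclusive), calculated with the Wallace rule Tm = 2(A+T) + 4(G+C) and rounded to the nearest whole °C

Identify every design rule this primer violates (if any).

Meets all criteria.

Base counts: A=2, T=6, G=4, C=5 (length 17).
homopolymer run: longest run = 2 ✓
length: length 17 ✓
Tm: Tm = 2·8 + 4·9 = 52°C ✓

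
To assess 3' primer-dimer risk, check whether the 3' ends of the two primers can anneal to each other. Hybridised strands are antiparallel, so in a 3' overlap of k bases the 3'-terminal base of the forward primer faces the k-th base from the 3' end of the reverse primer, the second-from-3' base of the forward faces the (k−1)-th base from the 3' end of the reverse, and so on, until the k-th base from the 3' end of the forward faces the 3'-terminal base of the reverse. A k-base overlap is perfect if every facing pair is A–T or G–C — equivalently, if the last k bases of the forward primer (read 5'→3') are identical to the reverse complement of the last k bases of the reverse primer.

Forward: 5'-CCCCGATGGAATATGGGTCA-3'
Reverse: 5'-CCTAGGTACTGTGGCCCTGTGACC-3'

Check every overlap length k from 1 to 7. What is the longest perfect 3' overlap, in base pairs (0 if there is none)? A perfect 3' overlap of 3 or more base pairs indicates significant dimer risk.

Longest perfect overlap: 5 complementary base pairs; significant dimer risk (threshold 3).

Last 7 bases (5'→3') — forward …TGGGTCA, reverse …TGTGACC.
Reverse complement of the reverse primer's last 7 bases: GGTCACA; its first k bases are the reverse complement of the reverse primer's last k bases, so a perfect k-base overlap needs the forward primer's last k bases to equal them.
Comparing (forward last k vs required): k=1: A vs G ✗; k=2: CA vs GG ✗; k=3: TCA vs GGT ✗; k=4: GTCA vs GGTC ✗; k=5: GGTCA vs GGTCA ✓; k=6: GGGTCA vs GGTCAC ✗; k=7: TGGGTCA vs GGTCACA ✗.
Only k = 5 is perfect, so the longest perfect 3' overlap is 5.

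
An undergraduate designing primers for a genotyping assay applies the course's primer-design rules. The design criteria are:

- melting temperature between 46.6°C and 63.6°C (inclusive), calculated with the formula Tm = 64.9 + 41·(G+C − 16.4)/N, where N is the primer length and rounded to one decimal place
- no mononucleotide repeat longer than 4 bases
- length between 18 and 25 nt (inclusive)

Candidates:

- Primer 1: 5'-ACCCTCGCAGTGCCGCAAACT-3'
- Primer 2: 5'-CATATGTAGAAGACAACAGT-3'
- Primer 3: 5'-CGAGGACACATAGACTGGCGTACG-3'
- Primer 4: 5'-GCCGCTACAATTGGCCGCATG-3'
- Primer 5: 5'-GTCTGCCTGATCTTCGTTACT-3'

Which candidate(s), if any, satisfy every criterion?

Primer 1, Primer 3, Primer 4 and Primer 5.

Primer 1 (21 nt, A=5 T=3 G=4 C=9): Tm = 64.9 + 41·(13 − 16.4)/21 = 58.3°C ✓; longest run = 3 ✓; length 21 ✓ — passes.
Primer 2 (20 nt, A=9 T=4 G=4 C=3): Tm = 64.9 + 41·(7 − 16.4)/20 = 45.6°C, outside 46.6–63.6°C ✗; longest run = 2 ✓; length 20 ✓ — fails.
Primer 3 (24 nt, A=7 T=3 G=8 C=6): Tm = 64.9 + 41·(14 − 16.4)/24 = 60.8°C ✓; longest run = 2 ✓; length 24 ✓ — passes.
Primer 4 (21 nt, A=4 T=4 G=6 C=7): Tm = 64.9 + 41·(13 − 16.4)/21 = 58.3°C ✓; longest run = 2 ✓; length 21 ✓ — passes.
Primer 5 (21 nt, A=2 T=9 G=4 C=6): Tm = 64.9 + 41·(10 − 16.4)/21 = 52.4°C ✓; longest run = 2 ✓; length 21 ✓ — passes.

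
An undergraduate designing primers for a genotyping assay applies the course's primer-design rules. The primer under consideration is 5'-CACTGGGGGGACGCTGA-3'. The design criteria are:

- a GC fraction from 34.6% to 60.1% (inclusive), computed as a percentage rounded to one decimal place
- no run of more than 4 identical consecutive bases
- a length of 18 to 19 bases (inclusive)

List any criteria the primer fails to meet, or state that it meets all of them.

Base counts: A=3, T=2, G=8, C=4 (length 17).
GC content: GC 12/17 = 70.6%, outside 34.6–60.1% ✗
homopolymer run: longest run = 6, exceeds 4 ✗
length: length 17, outside 18–19 ✗

Fails: GC content, homopolymer run, length.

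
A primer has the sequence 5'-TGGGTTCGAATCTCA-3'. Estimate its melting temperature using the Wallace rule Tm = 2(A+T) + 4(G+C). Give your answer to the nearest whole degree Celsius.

Base counts: A=3, T=5, G=4, C=3 (length 15).
Tm = 2·(3+5) + 4·(4+3) = 2·8 + 4·7 = 16 + 28 = 44°C.

44°C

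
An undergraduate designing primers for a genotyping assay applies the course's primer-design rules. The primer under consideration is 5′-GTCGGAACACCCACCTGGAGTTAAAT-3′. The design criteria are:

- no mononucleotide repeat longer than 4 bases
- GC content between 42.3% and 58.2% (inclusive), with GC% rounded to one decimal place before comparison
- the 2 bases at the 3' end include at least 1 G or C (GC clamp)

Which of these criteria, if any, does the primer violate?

Fails: GC clamp.

Base counts: A=8, T=5, G=6, C=7 (length 26).
homopolymer run: longest run = 3 ✓
GC content: GC 13/26 = 50.0% ✓
GC clamp: 3' end AT has 0 G/C, need ≥1 ✗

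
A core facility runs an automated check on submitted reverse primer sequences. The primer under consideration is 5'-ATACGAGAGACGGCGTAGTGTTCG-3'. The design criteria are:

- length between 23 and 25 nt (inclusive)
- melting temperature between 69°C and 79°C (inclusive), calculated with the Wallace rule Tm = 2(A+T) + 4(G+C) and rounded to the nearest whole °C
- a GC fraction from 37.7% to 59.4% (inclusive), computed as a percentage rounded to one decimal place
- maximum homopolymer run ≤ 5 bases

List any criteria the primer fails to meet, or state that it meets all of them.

Meets all criteria.

Base counts: A=6, T=5, G=9, C=4 (length 24).
length: length 24 ✓
Tm: Tm = 2·11 + 4·13 = 74°C ✓
GC content: GC 13/24 = 54.2% ✓
homopolymer run: longest run = 2 ✓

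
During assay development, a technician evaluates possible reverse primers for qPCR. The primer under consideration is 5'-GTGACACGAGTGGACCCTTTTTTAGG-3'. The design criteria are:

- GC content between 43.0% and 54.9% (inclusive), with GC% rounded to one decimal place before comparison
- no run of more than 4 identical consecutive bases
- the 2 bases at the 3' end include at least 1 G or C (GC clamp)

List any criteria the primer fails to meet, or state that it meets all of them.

Fails: homopolymer run.

Base counts: A=5, T=8, G=8, C=5 (length 26).
GC content: GC 13/26 = 50.0% ✓
homopolymer run: longest run = 6, exceeds 4 ✗
GC clamp: 3' end GG has 2 G/C ✓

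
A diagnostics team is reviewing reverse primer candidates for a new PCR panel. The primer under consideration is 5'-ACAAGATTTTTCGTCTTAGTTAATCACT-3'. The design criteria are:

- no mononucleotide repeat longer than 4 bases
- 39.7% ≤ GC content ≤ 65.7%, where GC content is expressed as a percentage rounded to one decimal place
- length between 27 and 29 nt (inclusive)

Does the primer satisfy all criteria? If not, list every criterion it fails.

Base counts: A=8, T=12, G=3, C=5 (length 28).
homopolymer run: longest run = 5, exceeds 4 ✗
GC content: GC 8/28 = 28.6%, outside 39.7–65.7% ✗
length: length 28 ✓

Fails: homopolymer run, GC content.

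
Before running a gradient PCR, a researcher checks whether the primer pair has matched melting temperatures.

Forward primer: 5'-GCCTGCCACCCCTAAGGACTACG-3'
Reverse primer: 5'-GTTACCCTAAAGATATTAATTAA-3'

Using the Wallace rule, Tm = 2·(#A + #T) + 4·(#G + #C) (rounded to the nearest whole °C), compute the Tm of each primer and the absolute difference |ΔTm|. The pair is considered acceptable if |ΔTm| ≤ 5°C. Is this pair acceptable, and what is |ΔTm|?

Forward: A=5 T=3 G=5 C=10 → Tm = 2·8 + 4·15 = 76°C.
Reverse: A=10 T=8 G=2 C=3 → Tm = 2·18 + 4·5 = 56°C.
|ΔTm| = |76 − 56| = 20°C, > 5°C.

|ΔTm| = 20°C; the pair is not acceptable.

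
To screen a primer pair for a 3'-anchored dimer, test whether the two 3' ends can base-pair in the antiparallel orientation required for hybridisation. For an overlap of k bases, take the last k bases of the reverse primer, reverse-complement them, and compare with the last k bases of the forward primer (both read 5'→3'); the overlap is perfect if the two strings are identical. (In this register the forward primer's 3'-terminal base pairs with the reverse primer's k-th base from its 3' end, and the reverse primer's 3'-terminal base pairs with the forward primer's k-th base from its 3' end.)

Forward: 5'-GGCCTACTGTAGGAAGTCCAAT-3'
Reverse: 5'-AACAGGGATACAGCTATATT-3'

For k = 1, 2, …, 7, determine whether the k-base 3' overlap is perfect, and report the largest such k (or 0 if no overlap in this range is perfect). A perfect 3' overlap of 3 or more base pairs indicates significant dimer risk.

Longest perfect overlap: 3 complementary base pairs; significant dimer risk (threshold 3).

Last 7 bases (5'→3') — forward …GTCCAAT, reverse …CTATATT.
Reverse complement of the reverse primer's last 7 bases: AATATAG; its first k bases are the reverse complement of the reverse primer's last k bases, so a perfect k-base overlap needs the forward primer's last k bases to equal them.
Comparing (forward last k vs required): k=1: T vs A ✗; k=2: AT vs AA ✗; k=3: AAT vs AAT ✓; k=4: CAAT vs AATA ✗; k=5: CCAAT vs AATAT ✗; k=6: TCCAAT vs AATATA ✗; k=7: GTCCAAT vs AATATAG ✗.
Only k = 3 is perfect, so the longest perfect 3' overlap is 3.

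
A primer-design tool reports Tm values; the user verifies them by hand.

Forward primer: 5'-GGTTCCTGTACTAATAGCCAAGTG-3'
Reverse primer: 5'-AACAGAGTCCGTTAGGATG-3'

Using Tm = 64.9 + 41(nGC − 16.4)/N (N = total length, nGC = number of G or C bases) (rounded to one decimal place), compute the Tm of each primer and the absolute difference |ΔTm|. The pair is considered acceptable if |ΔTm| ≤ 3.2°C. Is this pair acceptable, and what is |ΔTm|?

|ΔTm| = 6.8°C; the pair is not acceptable.

Forward: G+C = 11, N = 24 → Tm = 64.9 + 41·(11 − 16.4)/24 = 55.7°C.
Reverse: G+C = 9, N = 19 → Tm = 64.9 + 41·(9 − 16.4)/19 = 48.9°C.
|ΔTm| = |55.7 − 48.9| = 6.8°C, > 3.2°C.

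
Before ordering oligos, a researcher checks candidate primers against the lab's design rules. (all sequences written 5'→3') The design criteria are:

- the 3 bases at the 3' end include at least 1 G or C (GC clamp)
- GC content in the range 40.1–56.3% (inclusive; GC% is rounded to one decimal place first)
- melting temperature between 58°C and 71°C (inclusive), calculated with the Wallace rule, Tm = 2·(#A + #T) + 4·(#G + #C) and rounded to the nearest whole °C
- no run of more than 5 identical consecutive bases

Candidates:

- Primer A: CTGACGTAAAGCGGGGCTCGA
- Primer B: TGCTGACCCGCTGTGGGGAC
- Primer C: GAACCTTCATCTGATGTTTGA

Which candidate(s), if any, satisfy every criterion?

None of the candidates satisfy all criteria.

Primer A (21 nt, A=5 T=3 G=8 C=5): 3' end CGA has 2 G/C ✓; GC 13/21 = 61.9%, outside 40.1–56.3% ✗; Tm = 2·8 + 4·13 = 68°C ✓; longest run = 4 ✓ — fails.
Primer B (20 nt, A=2 T=4 G=8 C=6): 3' end GAC has 2 G/C ✓; GC 14/20 = 70.0%, outside 40.1–56.3% ✗; Tm = 2·6 + 4·14 = 68°C ✓; longest run = 4 ✓ — fails.
Primer C (21 nt, A=5 T=8 G=4 C=4): 3' end TGA has 1 G/C ✓; GC 8/21 = 38.1%, outside 40.1–56.3% ✗; Tm = 2·13 + 4·8 = 58°C ✓; longest run = 3 ✓ — fails.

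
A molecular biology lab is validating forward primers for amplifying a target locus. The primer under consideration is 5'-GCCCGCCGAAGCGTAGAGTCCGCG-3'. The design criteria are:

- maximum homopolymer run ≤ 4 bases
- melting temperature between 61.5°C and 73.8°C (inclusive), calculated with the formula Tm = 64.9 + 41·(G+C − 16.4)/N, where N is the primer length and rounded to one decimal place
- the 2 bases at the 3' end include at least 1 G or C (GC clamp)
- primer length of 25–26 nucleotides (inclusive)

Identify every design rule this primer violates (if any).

Base counts: A=4, T=2, G=9, C=9 (length 24).
homopolymer run: longest run = 3 ✓
Tm: Tm = 64.9 + 41·(18 − 16.4)/24 = 67.6°C ✓
GC clamp: 3' end CG has 2 G/C ✓
length: length 24, outside 25–26 ✗

Fails: length.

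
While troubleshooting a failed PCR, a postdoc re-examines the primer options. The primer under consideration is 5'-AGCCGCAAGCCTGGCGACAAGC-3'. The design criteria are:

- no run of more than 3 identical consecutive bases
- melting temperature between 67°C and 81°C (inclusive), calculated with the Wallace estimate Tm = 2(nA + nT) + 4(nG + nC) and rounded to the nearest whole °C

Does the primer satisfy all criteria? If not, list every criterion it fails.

Meets all criteria.

Base counts: A=6, T=1, G=7, C=8 (length 22).
homopolymer run: longest run = 2 ✓
Tm: Tm = 2·7 + 4·15 = 74°C ✓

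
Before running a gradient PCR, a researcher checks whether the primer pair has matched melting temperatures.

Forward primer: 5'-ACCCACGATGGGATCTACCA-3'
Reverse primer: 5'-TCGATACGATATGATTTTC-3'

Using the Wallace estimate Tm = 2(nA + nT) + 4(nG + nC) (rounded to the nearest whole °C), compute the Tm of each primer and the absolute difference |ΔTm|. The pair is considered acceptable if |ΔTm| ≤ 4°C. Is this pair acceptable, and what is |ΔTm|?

|ΔTm| = 12°C; the pair is not acceptable.

Forward: A=6 T=3 G=4 C=7 → Tm = 2·9 + 4·11 = 62°C.
Reverse: A=5 T=8 G=3 C=3 → Tm = 2·13 + 4·6 = 50°C.
|ΔTm| = |62 − 50| = 12°C, > 4°C.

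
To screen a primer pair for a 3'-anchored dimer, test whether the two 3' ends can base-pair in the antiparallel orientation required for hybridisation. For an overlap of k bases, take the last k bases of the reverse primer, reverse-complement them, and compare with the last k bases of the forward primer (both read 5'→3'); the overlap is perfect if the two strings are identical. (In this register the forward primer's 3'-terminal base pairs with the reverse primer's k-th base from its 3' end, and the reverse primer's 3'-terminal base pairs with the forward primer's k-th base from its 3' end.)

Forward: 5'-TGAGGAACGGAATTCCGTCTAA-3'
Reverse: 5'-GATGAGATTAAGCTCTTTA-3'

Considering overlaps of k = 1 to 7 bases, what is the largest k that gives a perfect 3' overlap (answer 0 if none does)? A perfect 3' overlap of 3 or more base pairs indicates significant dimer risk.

Last 7 bases (5'→3') — forward …CGTCTAA, reverse …CTCTTTA.
Reverse complement of the reverse primer's last 7 bases: TAAAGAG; its first k bases are the reverse complement of the reverse primer's last k bases, so a perfect k-base overlap needs the forward primer's last k bases to equal them.
Comparing (forward last k vs required): k=1: A vs T ✗; k=2: AA vs TA ✗; k=3: TAA vs TAA ✓; k=4: CTAA vs TAAA ✗; k=5: TCTAA vs TAAAG ✗; k=6: GTCTAA vs TAAAGA ✗; k=7: CGTCTAA vs TAAAGAG ✗.
Only k = 3 is perfect, so the longest perfect 3' overlap is 3.

Longest perfect overlap: 3 complementary base pairs; significant dimer risk (threshold 3).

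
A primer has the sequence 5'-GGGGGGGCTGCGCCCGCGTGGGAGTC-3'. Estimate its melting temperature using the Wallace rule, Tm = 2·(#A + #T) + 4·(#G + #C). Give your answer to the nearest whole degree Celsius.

Base counts: A=1, T=3, G=15, C=7 (length 26).
Tm = 2·(1+3) + 4·(15+7) = 2·4 + 4·22 = 8 + 88 = 96°C.

96°C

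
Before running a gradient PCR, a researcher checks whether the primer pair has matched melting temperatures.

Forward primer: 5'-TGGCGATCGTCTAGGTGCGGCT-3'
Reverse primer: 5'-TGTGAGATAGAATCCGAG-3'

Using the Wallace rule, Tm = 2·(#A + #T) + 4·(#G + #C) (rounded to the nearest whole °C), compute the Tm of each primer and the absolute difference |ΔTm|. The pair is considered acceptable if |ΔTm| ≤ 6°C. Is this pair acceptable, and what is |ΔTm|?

|ΔTm| = 20°C; the pair is not acceptable.

Forward: A=2 T=6 G=9 C=5 → Tm = 2·8 + 4·14 = 72°C.
Reverse: A=6 T=4 G=6 C=2 → Tm = 2·10 + 4·8 = 52°C.
|ΔTm| = |72 − 52| = 20°C, > 6°C.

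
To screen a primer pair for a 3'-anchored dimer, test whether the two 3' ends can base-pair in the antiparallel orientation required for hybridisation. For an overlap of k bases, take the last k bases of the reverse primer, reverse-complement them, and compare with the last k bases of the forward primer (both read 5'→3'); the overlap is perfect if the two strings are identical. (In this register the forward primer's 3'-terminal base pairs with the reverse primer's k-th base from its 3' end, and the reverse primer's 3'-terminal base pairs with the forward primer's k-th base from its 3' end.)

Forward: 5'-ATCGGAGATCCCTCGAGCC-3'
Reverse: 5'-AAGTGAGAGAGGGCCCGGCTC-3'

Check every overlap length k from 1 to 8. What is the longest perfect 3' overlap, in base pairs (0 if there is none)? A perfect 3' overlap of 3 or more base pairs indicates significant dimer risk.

Last 8 bases (5'→3') — forward …CTCGAGCC, reverse …CCCGGCTC.
Reverse complement of the reverse primer's last 8 bases: GAGCCGGG; its first k bases are the reverse complement of the reverse primer's last k bases, so a perfect k-base overlap needs the forward primer's last k bases to equal them.
Comparing (forward last k vs required): k=1: C vs G ✗; k=2: CC vs GA ✗; k=3: GCC vs GAG ✗; k=4: AGCC vs GAGC ✗; k=5: GAGCC vs GAGCC ✓; k=6: CGAGCC vs GAGCCG ✗; k=7: TCGAGCC vs GAGCCGG ✗; k=8: CTCGAGCC vs GAGCCGGG ✗.
Only k = 5 is perfect, so the longest perfect 3' overlap is 5.

Longest perfect overlap: 5 complementary base pairs; significant dimer risk (threshold 3).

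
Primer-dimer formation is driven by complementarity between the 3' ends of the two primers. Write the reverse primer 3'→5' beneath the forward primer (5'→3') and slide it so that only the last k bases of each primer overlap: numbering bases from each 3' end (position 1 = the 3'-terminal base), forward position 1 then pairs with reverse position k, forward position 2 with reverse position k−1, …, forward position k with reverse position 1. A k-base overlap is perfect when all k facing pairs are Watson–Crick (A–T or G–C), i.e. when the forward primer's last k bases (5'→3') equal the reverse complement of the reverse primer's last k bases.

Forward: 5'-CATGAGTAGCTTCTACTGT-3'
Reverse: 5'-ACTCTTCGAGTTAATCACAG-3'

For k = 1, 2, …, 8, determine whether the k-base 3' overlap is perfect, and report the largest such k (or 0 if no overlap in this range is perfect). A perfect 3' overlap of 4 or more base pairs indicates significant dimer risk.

Longest perfect overlap: 4 complementary base pairs; significant dimer risk (threshold 4).

Last 8 bases (5'→3') — forward …TCTACTGT, reverse …AATCACAG.
Reverse complement of the reverse primer's last 8 bases: CTGTGATT; its first k bases are the reverse complement of the reverse primer's last k bases, so a perfect k-base overlap needs the forward primer's last k bases to equal them.
Comparing (forward last k vs required): k=1: T vs C ✗; k=2: GT vs CT ✗; k=3: TGT vs CTG ✗; k=4: CTGT vs CTGT ✓; k=5: ACTGT vs CTGTG ✗; k=6: TACTGT vs CTGTGA ✗; k=7: CTACTGT vs CTGTGAT ✗; k=8: TCTACTGT vs CTGTGATT ✗.
Only k = 4 is perfect, so the longest perfect 3' overlap is 4.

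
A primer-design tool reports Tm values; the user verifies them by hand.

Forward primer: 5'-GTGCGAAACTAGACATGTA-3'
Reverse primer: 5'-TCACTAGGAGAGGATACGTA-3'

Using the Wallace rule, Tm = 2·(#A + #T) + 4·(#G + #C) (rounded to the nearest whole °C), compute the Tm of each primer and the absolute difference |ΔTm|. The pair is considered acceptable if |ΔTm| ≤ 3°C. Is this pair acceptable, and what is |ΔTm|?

|ΔTm| = 4°C; the pair is not acceptable.

Forward: A=7 T=4 G=5 C=3 → Tm = 2·11 + 4·8 = 54°C.
Reverse: A=7 T=4 G=6 C=3 → Tm = 2·11 + 4·9 = 58°C.
|ΔTm| = |54 − 58| = 4°C, > 3°C.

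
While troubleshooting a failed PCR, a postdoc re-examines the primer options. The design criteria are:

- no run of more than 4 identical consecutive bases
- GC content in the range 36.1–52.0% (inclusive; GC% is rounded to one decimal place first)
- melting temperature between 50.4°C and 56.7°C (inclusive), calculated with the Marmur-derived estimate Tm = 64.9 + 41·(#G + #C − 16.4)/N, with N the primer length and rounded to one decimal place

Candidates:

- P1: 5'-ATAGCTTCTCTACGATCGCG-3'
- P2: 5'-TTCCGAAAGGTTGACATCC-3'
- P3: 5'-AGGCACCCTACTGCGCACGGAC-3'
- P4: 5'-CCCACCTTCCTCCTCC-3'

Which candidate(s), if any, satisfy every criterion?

P1 only.

P1 (20 nt, A=4 T=6 G=4 C=6): longest run = 2 ✓; GC 10/20 = 50.0% ✓; Tm = 64.9 + 41·(10 − 16.4)/20 = 51.8°C ✓ — passes.
P2 (19 nt, A=5 T=5 G=4 C=5): longest run = 3 ✓; GC 9/19 = 47.4% ✓; Tm = 64.9 + 41·(9 − 16.4)/19 = 48.9°C, outside 50.4–56.7°C ✗ — fails.
P3 (22 nt, A=5 T=2 G=6 C=9): longest run = 3 ✓; GC 15/22 = 68.2%, outside 36.1–52.0% ✗; Tm = 64.9 + 41·(15 − 16.4)/22 = 62.3°C, outside 50.4–56.7°C ✗ — fails.
P4 (16 nt, A=1 T=4 G=0 C=11): longest run = 3 ✓; GC 11/16 = 68.8%, outside 36.1–52.0% ✗; Tm = 64.9 + 41·(11 − 16.4)/16 = 51.1°C ✓ — fails.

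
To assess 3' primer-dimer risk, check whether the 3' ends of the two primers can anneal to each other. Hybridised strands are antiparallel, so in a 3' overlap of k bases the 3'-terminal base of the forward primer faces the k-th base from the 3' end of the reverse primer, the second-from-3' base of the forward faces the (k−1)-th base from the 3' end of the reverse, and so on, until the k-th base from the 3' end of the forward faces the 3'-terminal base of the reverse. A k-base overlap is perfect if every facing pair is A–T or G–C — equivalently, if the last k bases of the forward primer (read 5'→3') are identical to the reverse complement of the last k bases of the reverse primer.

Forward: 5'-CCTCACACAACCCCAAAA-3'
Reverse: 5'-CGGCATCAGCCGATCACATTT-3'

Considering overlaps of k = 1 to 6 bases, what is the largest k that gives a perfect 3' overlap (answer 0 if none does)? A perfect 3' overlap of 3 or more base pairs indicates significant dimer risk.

Longest perfect overlap: 3 complementary base pairs; significant dimer risk (threshold 3).

Last 6 bases (5'→3') — forward …CCAAAA, reverse …ACATTT.
Reverse complement of the reverse primer's last 6 bases: AAATGT; its first k bases are the reverse complement of the reverse primer's last k bases, so a perfect k-base overlap needs the forward primer's last k bases to equal them.
Comparing (forward last k vs required): k=1: A vs A ✓; k=2: AA vs AA ✓; k=3: AAA vs AAA ✓; k=4: AAAA vs AAAT ✗; k=5: CAAAA vs AAATG ✗; k=6: CCAAAA vs AAATGT ✗.
Perfect overlaps at k = 1, 2, 3; the largest is 3.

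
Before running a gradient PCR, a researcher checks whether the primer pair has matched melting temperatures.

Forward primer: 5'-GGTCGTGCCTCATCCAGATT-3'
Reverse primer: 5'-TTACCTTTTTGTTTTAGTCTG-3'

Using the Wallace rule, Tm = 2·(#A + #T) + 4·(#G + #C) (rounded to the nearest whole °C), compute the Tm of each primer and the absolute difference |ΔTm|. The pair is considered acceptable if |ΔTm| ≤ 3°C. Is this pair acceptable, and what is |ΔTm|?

|ΔTm| = 8°C; the pair is not acceptable.

Forward: A=3 T=6 G=5 C=6 → Tm = 2·9 + 4·11 = 62°C.
Reverse: A=2 T=13 G=3 C=3 → Tm = 2·15 + 4·6 = 54°C.
|ΔTm| = |62 − 54| = 8°C, > 3°C.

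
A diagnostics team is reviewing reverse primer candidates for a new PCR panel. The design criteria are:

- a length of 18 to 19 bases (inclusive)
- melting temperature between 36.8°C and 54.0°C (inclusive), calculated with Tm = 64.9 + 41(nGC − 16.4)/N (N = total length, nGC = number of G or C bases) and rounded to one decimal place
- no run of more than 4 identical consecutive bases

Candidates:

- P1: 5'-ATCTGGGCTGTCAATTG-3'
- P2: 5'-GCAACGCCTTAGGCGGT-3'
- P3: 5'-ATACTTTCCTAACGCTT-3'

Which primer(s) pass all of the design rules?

P1 (17 nt, A=3 T=6 G=5 C=3): length 17, outside 18–19 ✗; Tm = 64.9 + 41·(8 − 16.4)/17 = 44.6°C ✓; longest run = 3 ✓ — fails.
P2 (17 nt, A=3 T=3 G=6 C=5): length 17, outside 18–19 ✗; Tm = 64.9 + 41·(11 − 16.4)/17 = 51.9°C ✓; longest run = 2 ✓ — fails.
P3 (17 nt, A=4 T=7 G=1 C=5): length 17, outside 18–19 ✗; Tm = 64.9 + 41·(6 − 16.4)/17 = 39.8°C ✓; longest run = 3 ✓ — fails.

None of the candidates satisfy all criteria.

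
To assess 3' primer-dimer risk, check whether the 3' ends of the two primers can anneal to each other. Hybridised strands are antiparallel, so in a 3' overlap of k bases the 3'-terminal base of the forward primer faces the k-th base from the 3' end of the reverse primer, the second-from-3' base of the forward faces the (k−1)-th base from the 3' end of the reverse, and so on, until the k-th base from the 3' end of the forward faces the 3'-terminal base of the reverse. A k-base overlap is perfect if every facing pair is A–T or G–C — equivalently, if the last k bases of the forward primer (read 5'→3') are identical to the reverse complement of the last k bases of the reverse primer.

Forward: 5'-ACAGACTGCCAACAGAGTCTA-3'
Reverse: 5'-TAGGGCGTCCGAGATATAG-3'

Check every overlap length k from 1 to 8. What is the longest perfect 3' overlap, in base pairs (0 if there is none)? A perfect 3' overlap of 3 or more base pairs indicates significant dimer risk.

Longest perfect overlap: 3 complementary base pairs; significant dimer risk (threshold 3).

Last 8 bases (5'→3') — forward …AGAGTCTA, reverse …AGATATAG.
Reverse complement of the reverse primer's last 8 bases: CTATATCT; its first k bases are the reverse complement of the reverse primer's last k bases, so a perfect k-base overlap needs the forward primer's last k bases to equal them.
Comparing (forward last k vs required): k=1: A vs C ✗; k=2: TA vs CT ✗; k=3: CTA vs CTA ✓; k=4: TCTA vs CTAT ✗; k=5: GTCTA vs CTATA ✗; k=6: AGTCTA vs CTATAT ✗; k=7: GAGTCTA vs CTATATC ✗; k=8: AGAGTCTA vs CTATATCT ✗.
Only k = 3 is perfect, so the longest perfect 3' overlap is 3.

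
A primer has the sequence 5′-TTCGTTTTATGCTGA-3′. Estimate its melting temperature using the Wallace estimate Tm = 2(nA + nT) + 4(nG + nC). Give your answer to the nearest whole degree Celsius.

Base counts: A=2, T=8, G=3, C=2 (length 15).
Tm = 2·(2+8) + 4·(3+2) = 2·10 + 4·5 = 20 + 20 = 40°C.

40°C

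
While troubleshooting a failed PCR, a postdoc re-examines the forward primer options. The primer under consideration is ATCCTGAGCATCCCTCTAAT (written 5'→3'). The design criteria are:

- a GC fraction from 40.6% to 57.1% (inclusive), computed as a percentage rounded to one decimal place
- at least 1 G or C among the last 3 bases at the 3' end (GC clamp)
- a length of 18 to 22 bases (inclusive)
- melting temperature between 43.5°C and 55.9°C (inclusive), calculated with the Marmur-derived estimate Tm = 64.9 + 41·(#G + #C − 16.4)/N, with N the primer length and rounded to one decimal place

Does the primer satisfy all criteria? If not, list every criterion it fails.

Base counts: A=5, T=6, G=2, C=7 (length 20).
GC content: GC 9/20 = 45.0% ✓
GC clamp: 3' end AAT has 0 G/C, need ≥1 ✗
length: length 20 ✓
Tm: Tm = 64.9 + 41·(9 − 16.4)/20 = 49.7°C ✓

Fails: GC clamp.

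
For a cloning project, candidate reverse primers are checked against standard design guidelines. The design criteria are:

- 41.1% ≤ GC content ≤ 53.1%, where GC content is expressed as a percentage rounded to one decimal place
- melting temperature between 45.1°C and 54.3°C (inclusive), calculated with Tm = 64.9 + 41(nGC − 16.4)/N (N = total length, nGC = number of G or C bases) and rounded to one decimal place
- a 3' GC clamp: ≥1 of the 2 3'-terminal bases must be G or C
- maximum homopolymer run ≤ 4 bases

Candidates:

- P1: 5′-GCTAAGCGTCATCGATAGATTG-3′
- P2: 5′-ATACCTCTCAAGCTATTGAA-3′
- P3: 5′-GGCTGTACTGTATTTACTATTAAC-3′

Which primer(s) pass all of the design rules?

P1 only.

P1 (22 nt, A=6 T=6 G=6 C=4): GC 10/22 = 45.5% ✓; Tm = 64.9 + 41·(10 − 16.4)/22 = 53.0°C ✓; 3' end TG has 1 G/C ✓; longest run = 2 ✓ — passes.
P2 (20 nt, A=7 T=6 G=2 C=5): GC 7/20 = 35.0%, outside 41.1–53.1% ✗; Tm = 64.9 + 41·(7 − 16.4)/20 = 45.6°C ✓; 3' end AA has 0 G/C, need ≥1 ✗; longest run = 2 ✓ — fails.
P3 (24 nt, A=6 T=10 G=4 C=4): GC 8/24 = 33.3%, outside 41.1–53.1% ✗; Tm = 64.9 + 41·(8 − 16.4)/24 = 50.6°C ✓; 3' end AC has 1 G/C ✓; longest run = 3 ✓ — fails.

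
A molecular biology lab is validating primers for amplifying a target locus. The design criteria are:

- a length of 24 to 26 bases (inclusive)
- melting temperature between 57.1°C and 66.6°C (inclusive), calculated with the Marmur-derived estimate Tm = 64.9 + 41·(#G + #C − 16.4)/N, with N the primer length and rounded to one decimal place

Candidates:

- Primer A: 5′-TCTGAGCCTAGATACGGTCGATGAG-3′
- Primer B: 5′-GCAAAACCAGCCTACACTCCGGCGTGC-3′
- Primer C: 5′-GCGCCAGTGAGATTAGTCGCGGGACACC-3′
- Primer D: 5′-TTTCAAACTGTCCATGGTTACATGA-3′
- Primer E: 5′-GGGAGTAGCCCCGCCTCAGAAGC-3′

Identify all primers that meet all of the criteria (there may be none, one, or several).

Primer A (25 nt, A=6 T=6 G=8 C=5): length 25 ✓; Tm = 64.9 + 41·(13 − 16.4)/25 = 59.3°C ✓ — passes.
Primer B (27 nt, A=7 T=3 G=6 C=11): length 27, outside 24–26 ✗; Tm = 64.9 + 41·(17 − 16.4)/27 = 65.8°C ✓ — fails.
Primer C (28 nt, A=6 T=4 G=10 C=8): length 28, outside 24–26 ✗; Tm = 64.9 + 41·(18 − 16.4)/28 = 67.2°C, outside 57.1–66.6°C ✗ — fails.
Primer D (25 nt, A=7 T=9 G=4 C=5): length 25 ✓; Tm = 64.9 + 41·(9 − 16.4)/25 = 52.8°C, outside 57.1–66.6°C ✗ — fails.
Primer E (23 nt, A=5 T=2 G=8 C=8): length 23, outside 24–26 ✗; Tm = 64.9 + 41·(16 − 16.4)/23 = 64.2°C ✓ — fails.

Primer A only.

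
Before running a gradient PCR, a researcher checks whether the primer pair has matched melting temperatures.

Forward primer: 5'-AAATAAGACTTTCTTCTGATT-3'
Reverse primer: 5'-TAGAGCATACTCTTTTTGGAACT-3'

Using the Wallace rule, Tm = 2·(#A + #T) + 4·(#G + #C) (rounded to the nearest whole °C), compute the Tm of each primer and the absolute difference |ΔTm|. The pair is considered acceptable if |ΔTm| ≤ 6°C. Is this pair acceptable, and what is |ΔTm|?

|ΔTm| = 10°C; the pair is not acceptable.

Forward: A=7 T=9 G=2 C=3 → Tm = 2·16 + 4·5 = 52°C.
Reverse: A=6 T=9 G=4 C=4 → Tm = 2·15 + 4·8 = 62°C.
|ΔTm| = |52 − 62| = 10°C, > 6°C.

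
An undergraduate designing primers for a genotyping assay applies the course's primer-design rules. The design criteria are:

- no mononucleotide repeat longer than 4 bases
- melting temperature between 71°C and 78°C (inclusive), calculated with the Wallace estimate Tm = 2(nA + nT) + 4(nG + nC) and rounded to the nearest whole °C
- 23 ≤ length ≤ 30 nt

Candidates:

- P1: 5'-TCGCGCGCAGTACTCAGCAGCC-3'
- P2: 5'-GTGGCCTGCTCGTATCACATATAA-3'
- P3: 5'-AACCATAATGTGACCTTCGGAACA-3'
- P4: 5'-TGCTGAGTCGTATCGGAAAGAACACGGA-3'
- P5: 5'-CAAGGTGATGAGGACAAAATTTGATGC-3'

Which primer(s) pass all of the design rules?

P1 (22 nt, A=4 T=3 G=6 C=9): longest run = 2 ✓; Tm = 2·7 + 4·15 = 74°C ✓; length 22, outside 23–30 ✗ — fails.
P2 (24 nt, A=6 T=7 G=5 C=6): longest run = 2 ✓; Tm = 2·13 + 4·11 = 70°C, outside 71–78°C ✗; length 24 ✓ — fails.
P3 (24 nt, A=9 T=5 G=4 C=6): longest run = 2 ✓; Tm = 2·14 + 4·10 = 68°C, outside 71–78°C ✗; length 24 ✓ — fails.
P4 (28 nt, A=9 T=5 G=9 C=5): longest run = 3 ✓; Tm = 2·14 + 4·14 = 84°C, outside 71–78°C ✗; length 28 ✓ — fails.
P5 (27 nt, A=10 T=6 G=8 C=3): longest run = 4 ✓; Tm = 2·16 + 4·11 = 76°C ✓; length 27 ✓ — passes.

P5 only.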